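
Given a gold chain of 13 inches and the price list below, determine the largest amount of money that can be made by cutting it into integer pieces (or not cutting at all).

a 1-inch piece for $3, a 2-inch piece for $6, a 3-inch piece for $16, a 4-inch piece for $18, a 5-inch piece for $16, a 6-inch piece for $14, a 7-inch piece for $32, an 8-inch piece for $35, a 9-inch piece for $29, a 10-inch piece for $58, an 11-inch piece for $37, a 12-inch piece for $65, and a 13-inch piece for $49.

Consider every possible first cut. best[k] is the best of p[i]+best[k−i] over all sellable i≤k.
best[1] = 3
best[2] = max(3+3, 6+0) = 6
best[3] = max(3+6, 6+3, 16+0) = 16
best[4] = max(3+16, 6+6, 16+3, 18+0) = 19
best[5] = max(3+19, 6+16, 16+6, 18+3, 16+0) = 22
best[6] = max(3+22, 6+19, 16+16, 18+6, 16+3, 14+0) = 32
best[7] = max(3+32, 6+22, 16+19, …, 14+3, 32+0) = 35
best[8] = max(3+35, 6+32, 16+22, …, 32+3, 35+0) = 38
best[9] = max(3+38, 6+35, 16+32, …, 35+3, 29+0) = 48
best[10] = max(3+48, 6+38, 16+35, …, 29+3, 58+0) = 58
best[11] = max(3+58, 6+48, 16+38, …, 58+3, 37+0) = 61
best[12] = max(3+61, 6+58, 16+48, …, 37+3, 65+0) = 65
best[13] = max(3+65, 6+61, 16+58, …, 65+3, 49+0) = 74
One optimal cutting: 10 + 3 → $58 + $16 = $74.

74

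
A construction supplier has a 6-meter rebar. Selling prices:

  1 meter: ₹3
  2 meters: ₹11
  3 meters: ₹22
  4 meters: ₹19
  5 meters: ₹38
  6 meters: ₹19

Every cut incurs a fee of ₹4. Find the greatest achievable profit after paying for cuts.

Consider every possible first cut. r[k] is the best of p[i]+r[k−i] over all sellable i≤k, charging 4 whenever i<k.
r[1] = 3
r[2] = 11
r[3] = 22
r[4] = 21  (first piece 1, then r[3]=22)
r[5] = 38
r[6] = 40  (first piece 3, then r[3]=22)
One optimal plan: pieces 3 + 3 (1 cut) → ₹44 − ₹4 = ₹40.

40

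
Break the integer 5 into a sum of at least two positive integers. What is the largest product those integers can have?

Fill f[k] for k=2..5: at each k try every first piece i and multiply by the better of (k−i) uncut or f[k−i].
f[2] = 1·max(1,0) = 1·1 = 1
f[3] = max(1·2, 2·1) = 2
f[4] = max(1·3, 2·2, 3·1) = 4
f[5] = max(1·4, 2·3, 3·2, 4·1) = 6
One optimal split: 3 + 2; product 3·2 = 6.

6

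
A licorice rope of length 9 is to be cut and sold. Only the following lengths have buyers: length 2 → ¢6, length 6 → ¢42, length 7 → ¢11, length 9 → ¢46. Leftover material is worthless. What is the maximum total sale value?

Let best[k] be the best obtainable value from length k. For each k, try every first piece i and keep the best of price[i] + best[k−i].
best[1] = 0
best[2] = 6
best[3] = 6
best[4] = 12  (first piece 2, then best[2]=6)
best[5] = 12
best[6] = max(6+12, 42+0) = 42
best[7] = max(6+12, 42+0, 11+0) = 42
best[8] = max(6+42, 42+6, 11+0) = 48
best[9] = max(6+42, 42+6, 11+6, 46+0) = 48
One optimal cutting: pieces 6 + 2 with 1 cm of scrap → ¢48.

48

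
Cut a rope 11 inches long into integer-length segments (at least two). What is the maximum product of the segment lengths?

Fill f[k] for k=2..11: at each k try every first piece i and multiply by the better of (k−i) uncut or f[k−i].
f[2] = 1*max(1,0) = 1*1 = 1
f[3] = 1*max(2,1) = 1*2 = 2
f[4] = 2*max(2,1) = 2*2 = 4
f[5] = 2*max(3,2) = 2*3 = 6
f[6] = 3*max(3,2) = 3*3 = 9
f[7] = 2*max(5,6) = 2*6 = 12
f[8] = 2*max(6,9) = 2*9 = 18
f[9] = 3*max(6,9) = 3*9 = 27
f[10] = 2*max(8,18) = 2*18 = 36
f[11] = 2*max(9,27) = 2*27 = 54
One optimal split: 3 + 3 + 3 + 2; product 3*3*3*2 = 54.

54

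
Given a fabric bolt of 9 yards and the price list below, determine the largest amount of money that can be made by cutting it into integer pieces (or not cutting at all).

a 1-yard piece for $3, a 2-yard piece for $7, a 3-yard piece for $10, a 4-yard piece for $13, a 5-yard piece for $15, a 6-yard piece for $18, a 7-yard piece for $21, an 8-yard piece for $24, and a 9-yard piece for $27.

Build r[k] bottom-up: r[k] = max over allowed piece i of (p[i] + r[k−i]).
r[1] = 3
r[2] = 7
r[3] = 10  (first piece 1, then r[2]=7)
r[4] = 14  (first piece 2, then r[2]=7)
r[5] = 17  (first piece 1, then r[4]=14)
r[6] = 21  (first piece 2, then r[4]=14)
r[7] = 24  (first piece 1, then r[6]=21)
r[8] = 28  (first piece 2, then r[6]=21)
r[9] = 31  (first piece 1, then r[8]=28)
One optimal cutting: 2 + 2 + 2 + 2 + 1 → $7 + $7 + $7 + $7 + $3 = $31.

31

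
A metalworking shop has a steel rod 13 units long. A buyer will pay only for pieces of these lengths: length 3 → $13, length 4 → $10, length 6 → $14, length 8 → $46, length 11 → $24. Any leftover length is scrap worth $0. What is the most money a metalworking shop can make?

Consider every possible first cut. r[k] is the best of p[i]+r[k−i] over all sellable i≤k.
r[1] = 0
r[2] = 0
r[3] = 13
r[4] = 13
r[5] = 13
r[6] = 26  (first piece 3, then r[3]=13)
r[7] = 26
r[8] = 46
r[9] = 46
r[10] = 46
r[11] = 59  (first piece 3, then r[8]=46)
r[12] = 59
r[13] = 59
One optimal cutting: pieces 8 + 3 with 2 units of scrap → $59.

59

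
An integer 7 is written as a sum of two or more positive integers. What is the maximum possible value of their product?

12

Define g[k] = max over 1≤i<k of i · max(k−i, g[k−i]); the inner max lets the remainder stay uncut if that's better.
g[2] = 1×max(1,0) = 1×1 = 1
g[3] = max(1×2, 2×1) = 2
g[4] = max(1×3, 2×2, 3×1) = 4
g[5] = max(1×4, 2×3, 3×2, 4×1) = 6
g[6] = max(1×6, 2×4, 3×3, 4×2, 5×1) = 9
g[7] = max(1×9, 2×6, 3×4, 4×3, 5×2, 6×1) = 12
One optimal split: 3 + 2 + 2; product 3×2×2 = 12.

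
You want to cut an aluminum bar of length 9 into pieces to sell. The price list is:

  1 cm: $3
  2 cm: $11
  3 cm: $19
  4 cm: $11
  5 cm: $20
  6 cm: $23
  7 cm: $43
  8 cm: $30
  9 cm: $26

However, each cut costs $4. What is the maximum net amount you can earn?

50

Build v[k] bottom-up: v[k] = max over allowed piece i of (p[i] + v[k−i]) − 4 per cut.
v[1] = 3
v[2] = max(3+3-4, 11+0) = 11
v[3] = max(3+11-4, 11+3-4, 19+0) = 19
v[4] = max(3+19-4, 11+11-4, 19+3-4, 11+0) = 18
v[5] = max(3+18-4, 11+19-4, 19+11-4, 11+3-4, 20+0) = 26
v[6] = max(3+26-4, 11+18-4, 19+19-4, 11+11-4, 20+3-4, 23+0) = 34
v[7] = max(3+34-4, 11+26-4, 19+18-4, …, 23+3-4, 43+0) = 43
v[8] = max(3+43-4, 11+34-4, 19+26-4, …, 43+3-4, 30+0) = 42
v[9] = max(3+42-4, 11+43-4, 19+34-4, …, 30+3-4, 26+0) = 50
One optimal plan: pieces 7 + 2 (1 cut) → $54 − $4 = $50.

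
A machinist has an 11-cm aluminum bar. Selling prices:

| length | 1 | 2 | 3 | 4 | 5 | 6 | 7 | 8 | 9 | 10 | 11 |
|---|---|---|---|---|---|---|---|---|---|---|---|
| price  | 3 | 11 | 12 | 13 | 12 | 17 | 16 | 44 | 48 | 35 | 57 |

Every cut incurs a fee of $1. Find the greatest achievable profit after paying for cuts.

58

Build v[k] bottom-up: v[k] = max over allowed piece i of (p[i] + v[k−i]) − 1 per cut.
v[1] = 3
v[2] = 11
v[3] = 13  (first piece 1, then v[2]=11)
v[4] = 21  (first piece 2, then v[2]=11)
v[5] = 23  (first piece 1, then v[4]=21)
v[6] = 31  (first piece 2, then v[4]=21)
v[7] = 33  (first piece 1, then v[6]=31)
v[8] = 44
v[9] = 48
v[10] = 54  (first piece 2, then v[8]=44)
v[11] = 58  (first piece 2, then v[9]=48)
One optimal plan: pieces 9 + 2 (1 cut) → $59 − $1 = $58.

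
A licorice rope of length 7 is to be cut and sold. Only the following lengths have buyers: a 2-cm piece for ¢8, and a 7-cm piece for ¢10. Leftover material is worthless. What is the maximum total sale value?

24

Consider every possible first cut. f[k] is the best of p[i]+f[k−i] over all sellable i≤k.
f[1] = 0
f[2] = 8
f[3] = 8
f[4] = 16  (first piece 2, then f[2]=8)
f[5] = 16
f[6] = 24  (first piece 2, then f[4]=16)
f[7] = 24
One optimal cutting: pieces 2 + 2 + 2 with 1 cm of scrap → ¢24.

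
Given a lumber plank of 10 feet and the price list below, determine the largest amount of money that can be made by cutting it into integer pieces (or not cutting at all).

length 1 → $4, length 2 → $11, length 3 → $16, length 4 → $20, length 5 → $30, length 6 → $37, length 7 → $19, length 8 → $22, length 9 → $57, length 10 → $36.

Build r[k] bottom-up: r[k] = max over allowed piece i of (p[i] + r[k−i]).
r[1] = 4
r[2] = max(4+4, 11+0) = 11
r[3] = max(4+11, 11+4, 16+0) = 16
r[4] = max(4+16, 11+11, 16+4, 20+0) = 22
r[5] = max(4+22, 11+16, 16+11, 20+4, 30+0) = 30
r[6] = max(4+30, 11+22, 16+16, 20+11, 30+4, 37+0) = 37
r[7] = max(4+37, 11+30, 16+22, …, 37+4, 19+0) = 41
r[8] = max(4+41, 11+37, 16+30, …, 19+4, 22+0) = 48
r[9] = max(4+48, 11+41, 16+37, …, 22+4, 57+0) = 57
r[10] = max(4+57, 11+48, 16+41, …, 57+4, 36+0) = 61
One optimal cutting: 9 + 1 → $57 + $4 = $61.

61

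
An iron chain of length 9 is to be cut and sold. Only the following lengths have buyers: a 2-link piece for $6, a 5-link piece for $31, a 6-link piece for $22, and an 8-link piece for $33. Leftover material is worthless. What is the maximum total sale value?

Consider every possible first cut. r[k] is the best of p[i]+r[k−i] over all sellable i≤k.
r[1] = 0
r[2] = 6
r[3] = 6
r[4] = 12  (first piece 2, then r[2]=6)
r[5] = 31
r[6] = 31
r[7] = 37  (first piece 2, then r[5]=31)
r[8] = 37
r[9] = 43  (first piece 2, then r[7]=37)
One optimal cutting: 5 + 2 + 2 → $43.

43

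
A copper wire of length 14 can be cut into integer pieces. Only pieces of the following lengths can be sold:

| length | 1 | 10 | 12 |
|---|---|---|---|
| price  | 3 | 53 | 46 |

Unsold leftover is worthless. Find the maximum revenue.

Let r[k] be the best obtainable value from length k. For each k, try every first piece i and keep the best of price[i] + r[k−i].
r[1] = 3
r[2] = 6  (first piece 1, then r[1]=3)
r[3] = 9  (first piece 1, then r[2]=6)
r[4] = 12  (first piece 1, then r[3]=9)
r[5] = 15  (first piece 1, then r[4]=12)
r[6] = 18  (first piece 1, then r[5]=15)
r[7] = 21  (first piece 1, then r[6]=18)
r[8] = 24  (first piece 1, then r[7]=21)
r[9] = 27  (first piece 1, then r[8]=24)
r[10] = 53
r[11] = 56  (first piece 1, then r[10]=53)
r[12] = 59  (first piece 1, then r[11]=56)
r[13] = 62  (first piece 1, then r[12]=59)
r[14] = 65  (first piece 1, then r[13]=62)
One optimal cutting: 10 + 1 + 1 + 1 + 1 → €65.

65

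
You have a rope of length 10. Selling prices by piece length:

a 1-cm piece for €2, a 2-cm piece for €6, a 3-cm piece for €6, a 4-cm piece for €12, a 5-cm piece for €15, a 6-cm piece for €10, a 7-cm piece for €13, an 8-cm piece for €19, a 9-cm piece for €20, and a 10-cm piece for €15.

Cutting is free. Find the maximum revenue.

Build R[k] bottom-up: R[k] = max over allowed piece i of (p[i] + R[k−i]).
R[1] = 2
R[2] = 6
R[3] = 8  (first piece 1, then R[2]=6)
R[4] = 12  (first piece 2, then R[2]=6)
R[5] = 15
R[6] = 18  (first piece 2, then R[4]=12)
R[7] = 21  (first piece 2, then R[5]=15)
R[8] = 24  (first piece 2, then R[6]=18)
R[9] = 27  (first piece 2, then R[7]=21)
R[10] = 30  (first piece 2, then R[8]=24)
One optimal cutting: 2 + 2 + 2 + 2 + 2 → €6 + €6 + €6 + €6 + €6 = €30.

30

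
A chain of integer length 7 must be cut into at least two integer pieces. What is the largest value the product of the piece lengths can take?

Define f[k] = max over 1≤i<k of i · max(k−i, f[k−i]); the inner max lets the remainder stay uncut if that's better.
f[2] = 1·max(1,0) = 1·1 = 1
f[3] = 1·max(2,1) = 1·2 = 2
f[4] = 2·max(2,1) = 2·2 = 4
f[5] = 2·max(3,2) = 2·3 = 6
f[6] = 3·max(3,2) = 3·3 = 9
f[7] = 2·max(5,6) = 2·6 = 12
One optimal split: 3 + 2 + 2; product 3·2·2 = 12.

12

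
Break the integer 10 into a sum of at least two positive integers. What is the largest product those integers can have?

36

Define prod[k] = max over 1≤i<k of i · max(k−i, prod[k−i]); the inner max lets the remainder stay uncut if that's better.
prod[2] = 1×max(1,0) = 1×1 = 1
prod[3] = max(1×2, 2×1) = 2
prod[4] = max(1×3, 2×2, 3×1) = 4
prod[5] = max(1×4, 2×3, 3×2, 4×1) = 6
prod[6] = max(1×6, 2×4, 3×3, 4×2, 5×1) = 9
prod[7] = max(1×9, 2×6, 3×4, 4×3, 5×2, 6×1) = 12
prod[8] = max(1×12, 2×9, 3×6, …, 6×2, 7×1) = 18
prod[9] = max(1×18, 2×12, 3×9, …, 7×2, 8×1) = 27
prod[10] = max(1×27, 2×18, 3×12, …, 8×2, 9×1) = 36
One optimal split: 3 + 3 + 2 + 2; product 3×3×2×2 = 36.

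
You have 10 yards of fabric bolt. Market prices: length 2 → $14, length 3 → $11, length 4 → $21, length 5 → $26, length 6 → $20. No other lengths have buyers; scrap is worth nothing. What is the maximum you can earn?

70

Build best[k] bottom-up: best[k] = max over allowed piece i of (p[i] + best[k−i]).
best[1] = 0
best[2] = 14
best[3] = max(14+0, 11+0) = 14
best[4] = max(14+14, 11+0, 21+0) = 28
best[5] = max(14+14, 11+14, 21+0, 26+0) = 28
best[6] = max(14+28, 11+14, 21+14, 26+0, 20+0) = 42
best[7] = max(14+28, 11+28, 21+14, 26+14, 20+0) = 42
best[8] = max(14+42, 11+28, 21+28, 26+14, 20+14) = 56
best[9] = max(14+42, 11+42, 21+28, 26+28, 20+14) = 56
best[10] = max(14+56, 11+42, 21+42, 26+28, 20+28) = 70
One optimal cutting: 2 + 2 + 2 + 2 + 2 → $70.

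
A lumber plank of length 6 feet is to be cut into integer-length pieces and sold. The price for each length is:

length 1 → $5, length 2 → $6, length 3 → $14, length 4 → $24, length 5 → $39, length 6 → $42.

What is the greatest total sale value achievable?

44

Build R[k] bottom-up: R[k] = max over allowed piece i of (p[i] + R[k−i]).
R[1] = 5
R[2] = 10  (first piece 1, then R[1]=5)
R[3] = 15  (first piece 1, then R[2]=10)
R[4] = 24
R[5] = 39
R[6] = 44  (first piece 1, then R[5]=39)
One optimal cutting: 5 + 1 → $39 + $5 = $44.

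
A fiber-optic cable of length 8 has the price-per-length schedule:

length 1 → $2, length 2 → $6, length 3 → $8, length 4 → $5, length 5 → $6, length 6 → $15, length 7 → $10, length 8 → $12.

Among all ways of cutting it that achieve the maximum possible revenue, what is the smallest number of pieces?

4

Let r[k] be the best obtainable value from length k. For each k, try every first piece i and keep the best of price[i] + r[k−i].
r[1] = 2
r[2] = max(2+2, 6+0) = 6
r[3] = max(2+6, 6+2, 8+0) = 8
r[4] = max(2+8, 6+6, 8+2, 5+0) = 12
r[5] = max(2+12, 6+8, 8+6, 5+2, 6+0) = 14
r[6] = max(2+14, 6+12, 8+8, 5+6, 6+2, 15+0) = 18
r[7] = max(2+18, 6+14, 8+12, …, 15+2, 10+0) = 20
r[8] = max(2+20, 6+18, 8+14, …, 10+2, 12+0) = 24
Maximum revenue is $24.
Now minimize piece count subject to staying optimal: for each k, pieces[k] = 1 + min over i with p[i]+r[k−i]=r[k] of pieces[k−i].
pieces[5] = 2
pieces[6] = 3
pieces[7] = 3
pieces[8] = 4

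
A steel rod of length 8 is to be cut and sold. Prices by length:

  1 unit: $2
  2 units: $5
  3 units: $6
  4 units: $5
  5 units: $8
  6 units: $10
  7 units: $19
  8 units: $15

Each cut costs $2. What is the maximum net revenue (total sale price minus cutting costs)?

Build net[k] bottom-up: net[k] = max over allowed piece i of (p[i] + net[k−i]) − 2 per cut.
net[1] = 2
net[2] = 5
net[3] = 6
net[4] = 8  (first piece 2, then net[2]=5)
net[5] = 9  (first piece 2, then net[3]=6)
net[6] = 11  (first piece 2, then net[4]=8)
net[7] = 19
net[8] = 19  (first piece 1, then net[7]=19)
One optimal plan: pieces 7 + 1 (1 cut) → $21 − $2 = $19.

19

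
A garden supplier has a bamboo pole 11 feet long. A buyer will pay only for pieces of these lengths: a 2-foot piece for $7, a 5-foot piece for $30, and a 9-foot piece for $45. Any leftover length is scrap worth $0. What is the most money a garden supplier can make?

60

Let best[k] be the best obtainable value from length k. For each k, try every first piece i and keep the best of price[i] + best[k−i].
best[1] = 0
best[2] = 7
best[3] = 7
best[4] = 14  (first piece 2, then best[2]=7)
best[5] = max(7+7, 30+0) = 30
best[6] = max(7+14, 30+0) = 30
best[7] = max(7+30, 30+7) = 37
best[8] = max(7+30, 30+7) = 37
best[9] = max(7+37, 30+14, 45+0) = 45
best[10] = max(7+37, 30+30, 45+0) = 60
best[11] = max(7+45, 30+30, 45+7) = 60
One optimal cutting: pieces 5 + 5 with 1 foot of scrap → $60.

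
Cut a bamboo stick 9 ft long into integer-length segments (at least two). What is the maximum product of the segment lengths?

Define m[k] = max over 1≤i<k of i · max(k−i, m[k−i]); the inner max lets the remainder stay uncut if that's better.
m[2] = 1·max(1,0) = 1·1 = 1
m[3] = 1·max(2,1) = 1·2 = 2
m[4] = 2·max(2,1) = 2·2 = 4
m[5] = 2·max(3,2) = 2·3 = 6
m[6] = 3·max(3,2) = 3·3 = 9
m[7] = 2·max(5,6) = 2·6 = 12
m[8] = 2·max(6,9) = 2·9 = 18
m[9] = 3·max(6,9) = 3·9 = 27
One optimal split: 3 + 3 + 3; product 3·3·3 = 27.

27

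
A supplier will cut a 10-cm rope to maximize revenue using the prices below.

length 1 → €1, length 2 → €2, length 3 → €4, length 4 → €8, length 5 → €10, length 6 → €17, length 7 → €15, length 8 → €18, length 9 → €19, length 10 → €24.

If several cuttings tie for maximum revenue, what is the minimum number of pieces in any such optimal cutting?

2

Let r[k] be the best obtainable value from length k. For each k, try every first piece i and keep the best of price[i] + r[k−i].
r[1] = 1
r[2] = 2  (first piece 1, then r[1]=1)
r[3] = 4
r[4] = 8
r[5] = 10
r[6] = 17
r[7] = 18  (first piece 1, then r[6]=17)
r[8] = 19  (first piece 1, then r[7]=18)
r[9] = 21  (first piece 3, then r[6]=17)
r[10] = 25  (first piece 4, then r[6]=17)
Maximum revenue is €25.
Now minimize piece count subject to staying optimal: for each k, pieces[k] = 1 + min over i with p[i]+r[k−i]=r[k] of pieces[k−i].
pieces[7] = 2
pieces[8] = 2
pieces[9] = 2
pieces[10] = 2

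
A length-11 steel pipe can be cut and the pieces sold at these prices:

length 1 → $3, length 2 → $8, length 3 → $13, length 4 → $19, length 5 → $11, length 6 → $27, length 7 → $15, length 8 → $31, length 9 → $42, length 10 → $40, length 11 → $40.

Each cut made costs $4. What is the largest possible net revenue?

46

Consider every possible first cut. net[k] is the best of p[i]+net[k−i] over all sellable i≤k, charging 4 whenever i<k.
net[1] = 3
net[2] = 8
net[3] = 13
net[4] = 19
net[5] = 18  (first piece 1, then net[4]=19)
net[6] = 27
net[7] = 28  (first piece 3, then net[4]=19)
net[8] = 34  (first piece 4, then net[4]=19)
net[9] = 42
net[10] = 42  (first piece 4, then net[6]=27)
net[11] = 46  (first piece 2, then net[9]=42)
One optimal plan: pieces 9 + 2 (1 cut) → $50 − $4 = $46.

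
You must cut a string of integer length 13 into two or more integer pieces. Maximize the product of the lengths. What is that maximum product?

108

Let g[k] be the best product for length k (with at least one cut). For each first piece i, the rest contributes max(k−i, g[k−i]).
g[2] = 1·max(1,0) = 1·1 = 1
g[3] = 1·max(2,1) = 1·2 = 2
g[4] = 2·max(2,1) = 2·2 = 4
g[5] = 2·max(3,2) = 2·3 = 6
g[6] = 3·max(3,2) = 3·3 = 9
g[7] = 2·max(5,6) = 2·6 = 12
g[8] = 2·max(6,9) = 2·9 = 18
g[9] = 3·max(6,9) = 3·9 = 27
g[10] = 2·max(8,18) = 2·18 = 36
g[11] = 2·max(9,27) = 2·27 = 54
g[12] = 3·max(9,27) = 3·27 = 81
g[13] = 2·max(11,54) = 2·54 = 108
One optimal split: 3 + 3 + 3 + 2 + 2; product 3·3·3·2·2 = 108.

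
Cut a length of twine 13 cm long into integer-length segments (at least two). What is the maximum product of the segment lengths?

Fill g[k] for k=2..13: at each k try every first piece i and multiply by the better of (k−i) uncut or g[k−i].
g[2] = 1*max(1,0) = 1*1 = 1
g[3] = max(1*2, 2*1) = 2
g[4] = max(1*3, 2*2, 3*1) = 4
g[5] = max(1*4, 2*3, 3*2, 4*1) = 6
g[6] = max(1*6, 2*4, 3*3, 4*2, 5*1) = 9
g[7] = max(1*9, 2*6, 3*4, 4*3, 5*2, 6*1) = 12
g[8] = max(1*12, 2*9, 3*6, …, 6*2, 7*1) = 18
g[9] = max(1*18, 2*12, 3*9, …, 7*2, 8*1) = 27
g[10] = max(1*27, 2*18, 3*12, …, 8*2, 9*1) = 36
g[11] = max(1*36, 2*27, 3*18, …, 9*2, 10*1) = 54
g[12] = max(1*54, 2*36, 3*27, …, 10*2, 11*1) = 81
g[13] = max(1*81, 2*54, 3*36, …, 11*2, 12*1) = 108
One optimal split: 3 + 3 + 3 + 2 + 2; product 3*3*3*2*2 = 108.

108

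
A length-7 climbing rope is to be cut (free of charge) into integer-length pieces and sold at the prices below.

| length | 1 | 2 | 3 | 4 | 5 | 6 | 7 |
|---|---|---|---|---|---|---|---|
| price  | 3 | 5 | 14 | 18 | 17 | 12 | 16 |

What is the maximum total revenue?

Consider every possible first cut. R[k] is the best of p[i]+R[k−i] over all sellable i≤k.
R[1] = 3
R[2] = max(3+3, 5+0) = 6
R[3] = max(3+6, 5+3, 14+0) = 14
R[4] = max(3+14, 5+6, 14+3, 18+0) = 18
R[5] = max(3+18, 5+14, 14+6, 18+3, 17+0) = 21
R[6] = max(3+21, 5+18, 14+14, 18+6, 17+3, 12+0) = 28
R[7] = max(3+28, 5+21, 14+18, …, 12+3, 16+0) = 32
One optimal cutting: 4 + 3 → €18 + €14 = €32.

32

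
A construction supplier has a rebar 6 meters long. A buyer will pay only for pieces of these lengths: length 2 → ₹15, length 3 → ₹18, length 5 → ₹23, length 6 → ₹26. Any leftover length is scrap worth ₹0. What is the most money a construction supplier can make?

Build r[k] bottom-up: r[k] = max over allowed piece i of (p[i] + r[k−i]).
r[1] = 0
r[2] = 15
r[3] = max(15+0, 18+0) = 18
r[4] = max(15+15, 18+0) = 30
r[5] = max(15+18, 18+15, 23+0) = 33
r[6] = max(15+30, 18+18, 23+0, 26+0) = 45
One optimal cutting: 2 + 2 + 2 → ₹45.

45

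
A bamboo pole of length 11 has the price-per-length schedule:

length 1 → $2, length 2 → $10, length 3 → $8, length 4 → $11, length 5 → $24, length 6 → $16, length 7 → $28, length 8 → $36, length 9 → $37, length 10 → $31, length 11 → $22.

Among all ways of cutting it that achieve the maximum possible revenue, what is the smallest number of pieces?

4

Consider every possible first cut. r[k] is the best of p[i]+r[k−i] over all sellable i≤k.
r[1] = 2
r[2] = max(2+2, 10+0) = 10
r[3] = max(2+10, 10+2, 8+0) = 12
r[4] = max(2+12, 10+10, 8+2, 11+0) = 20
r[5] = max(2+20, 10+12, 8+10, 11+2, 24+0) = 24
r[6] = max(2+24, 10+20, 8+12, 11+10, 24+2, 16+0) = 30
r[7] = max(2+30, 10+24, 8+20, …, 16+2, 28+0) = 34
r[8] = max(2+34, 10+30, 8+24, …, 28+2, 36+0) = 40
r[9] = max(2+40, 10+34, 8+30, …, 36+2, 37+0) = 44
r[10] = max(2+44, 10+40, 8+34, …, 37+2, 31+0) = 50
r[11] = max(2+50, 10+44, 8+40, …, 31+2, 22+0) = 54
Maximum revenue is $54.
Now minimize piece count subject to staying optimal: for each k, pieces[k] = 1 + min over i with p[i]+r[k−i]=r[k] of pieces[k−i].
pieces[8] = 4
pieces[9] = 3
pieces[10] = 5
pieces[11] = 4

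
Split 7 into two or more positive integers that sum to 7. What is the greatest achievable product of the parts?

12

Define f[k] = max over 1≤i<k of i · max(k−i, f[k−i]); the inner max lets the remainder stay uncut if that's better.
f[2] = 1*max(1,0) = 1*1 = 1
f[3] = max(1*2, 2*1) = 2
f[4] = max(1*3, 2*2, 3*1) = 4
f[5] = max(1*4, 2*3, 3*2, 4*1) = 6
f[6] = max(1*6, 2*4, 3*3, 4*2, 5*1) = 9
f[7] = max(1*9, 2*6, 3*4, 4*3, 5*2, 6*1) = 12
One optimal split: 3 + 2 + 2; product 3*2*2 = 12.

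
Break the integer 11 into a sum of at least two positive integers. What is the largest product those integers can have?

54

Fill f[k] for k=2..11: at each k try every first piece i and multiply by the better of (k−i) uncut or f[k−i].
f[2] = 1*max(1,0) = 1*1 = 1
f[3] = max(1*2, 2*1) = 2
f[4] = max(1*3, 2*2, 3*1) = 4
f[5] = max(1*4, 2*3, 3*2, 4*1) = 6
f[6] = max(1*6, 2*4, 3*3, 4*2, 5*1) = 9
f[7] = max(1*9, 2*6, 3*4, 4*3, 5*2, 6*1) = 12
f[8] = max(1*12, 2*9, 3*6, …, 6*2, 7*1) = 18
f[9] = max(1*18, 2*12, 3*9, …, 7*2, 8*1) = 27
f[10] = max(1*27, 2*18, 3*12, …, 8*2, 9*1) = 36
f[11] = max(1*36, 2*27, 3*18, …, 9*2, 10*1) = 54
One optimal split: 3 + 3 + 3 + 2; product 3*3*3*2 = 54.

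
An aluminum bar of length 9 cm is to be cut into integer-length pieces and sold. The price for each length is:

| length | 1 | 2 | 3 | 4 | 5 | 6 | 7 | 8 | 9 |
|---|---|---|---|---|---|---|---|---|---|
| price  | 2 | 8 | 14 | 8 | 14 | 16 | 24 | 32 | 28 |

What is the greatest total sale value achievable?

42

Build R[k] bottom-up: R[k] = max over allowed piece i of (p[i] + R[k−i]).
R[1] = 2
R[2] = max(2+2, 8+0) = 8
R[3] = max(2+8, 8+2, 14+0) = 14
R[4] = max(2+14, 8+8, 14+2, 8+0) = 16
R[5] = max(2+16, 8+14, 14+8, 8+2, 14+0) = 22
R[6] = max(2+22, 8+16, 14+14, 8+8, 14+2, 16+0) = 28
R[7] = max(2+28, 8+22, 14+16, …, 16+2, 24+0) = 30
R[8] = max(2+30, 8+28, 14+22, …, 24+2, 32+0) = 36
R[9] = max(2+36, 8+30, 14+28, …, 32+2, 28+0) = 42
One optimal cutting: 3 + 3 + 3 → $14 + $14 + $14 = $42.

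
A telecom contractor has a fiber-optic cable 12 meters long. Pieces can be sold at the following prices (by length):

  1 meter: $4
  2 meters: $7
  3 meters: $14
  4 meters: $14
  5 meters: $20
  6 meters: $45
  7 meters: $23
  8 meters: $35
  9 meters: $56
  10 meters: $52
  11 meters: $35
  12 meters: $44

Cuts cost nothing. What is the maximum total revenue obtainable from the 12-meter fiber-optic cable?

90

Consider every possible first cut. best[k] is the best of p[i]+best[k−i] over all sellable i≤k.
best[1] = 4
best[2] = 8  (first piece 1, then best[1]=4)
best[3] = 14
best[4] = 18  (first piece 1, then best[3]=14)
best[5] = 22  (first piece 1, then best[4]=18)
best[6] = 45
best[7] = 49  (first piece 1, then best[6]=45)
best[8] = 53  (first piece 1, then best[7]=49)
best[9] = 59  (first piece 3, then best[6]=45)
best[10] = 63  (first piece 1, then best[9]=59)
best[11] = 67  (first piece 1, then best[10]=63)
best[12] = 90  (first piece 6, then best[6]=45)
One optimal cutting: 6 + 6 → $45 + $45 = $90.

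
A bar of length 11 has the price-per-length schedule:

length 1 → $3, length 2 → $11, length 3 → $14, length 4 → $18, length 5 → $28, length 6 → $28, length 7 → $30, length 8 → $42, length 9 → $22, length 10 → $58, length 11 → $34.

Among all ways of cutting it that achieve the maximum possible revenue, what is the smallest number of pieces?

2

Build r[k] bottom-up: r[k] = max over allowed piece i of (p[i] + r[k−i]).
r[1] = 3
r[2] = 11
r[3] = 14  (first piece 1, then r[2]=11)
r[4] = 22  (first piece 2, then r[2]=11)
r[5] = 28
r[6] = 33  (first piece 2, then r[4]=22)
r[7] = 39  (first piece 2, then r[5]=28)
r[8] = 44  (first piece 2, then r[6]=33)
r[9] = 50  (first piece 2, then r[7]=39)
r[10] = 58
r[11] = 61  (first piece 1, then r[10]=58)
Maximum revenue is $61.
Now minimize piece count subject to staying optimal: for each k, pieces[k] = 1 + min over i with p[i]+r[k−i]=r[k] of pieces[k−i].
pieces[8] = 4
pieces[9] = 3
pieces[10] = 1
pieces[11] = 2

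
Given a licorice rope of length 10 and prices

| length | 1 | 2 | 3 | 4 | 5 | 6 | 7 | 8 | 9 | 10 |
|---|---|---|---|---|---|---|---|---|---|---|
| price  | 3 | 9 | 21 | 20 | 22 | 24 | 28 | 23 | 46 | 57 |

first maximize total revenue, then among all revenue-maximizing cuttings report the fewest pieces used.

Build r[k] bottom-up: r[k] = max over allowed piece i of (p[i] + r[k−i]).
r[1] = 3
r[2] = 9
r[3] = 21
r[4] = 24  (first piece 1, then r[3]=21)
r[5] = 30  (first piece 2, then r[3]=21)
r[6] = 42  (first piece 3, then r[3]=21)
r[7] = 45  (first piece 1, then r[6]=42)
r[8] = 51  (first piece 2, then r[6]=42)
r[9] = 63  (first piece 3, then r[6]=42)
r[10] = 66  (first piece 1, then r[9]=63)
Maximum revenue is ¢66.
Now minimize piece count subject to staying optimal: for each k, pieces[k] = 1 + min over i with p[i]+r[k−i]=r[k] of pieces[k−i].
pieces[7] = 3
pieces[8] = 3
pieces[9] = 3
pieces[10] = 4

4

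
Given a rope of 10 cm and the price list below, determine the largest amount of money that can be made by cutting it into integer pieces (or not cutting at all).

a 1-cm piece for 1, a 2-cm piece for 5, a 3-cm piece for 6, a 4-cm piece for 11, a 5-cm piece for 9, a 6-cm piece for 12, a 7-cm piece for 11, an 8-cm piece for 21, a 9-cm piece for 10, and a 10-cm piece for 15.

Consider every possible first cut. v[k] is the best of p[i]+v[k−i] over all sellable i≤k.
v[1] = 1
v[2] = 5
v[3] = 6  (first piece 1, then v[2]=5)
v[4] = 11
v[5] = 12  (first piece 1, then v[4]=11)
v[6] = 16  (first piece 2, then v[4]=11)
v[7] = 17  (first piece 1, then v[6]=16)
v[8] = 22  (first piece 4, then v[4]=11)
v[9] = 23  (first piece 1, then v[8]=22)
v[10] = 27  (first piece 2, then v[8]=22)
One optimal cutting: 4 + 4 + 2 → 11 + 11 + 5 = 27.

27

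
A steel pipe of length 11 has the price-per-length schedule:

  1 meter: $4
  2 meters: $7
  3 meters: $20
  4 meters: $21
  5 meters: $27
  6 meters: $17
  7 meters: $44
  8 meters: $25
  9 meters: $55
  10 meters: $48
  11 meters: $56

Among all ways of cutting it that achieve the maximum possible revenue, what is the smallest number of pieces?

3

Build r[k] bottom-up: r[k] = max over allowed piece i of (p[i] + r[k−i]).
r[1] = 4
r[2] = max(4+4, 7+0) = 8
r[3] = max(4+8, 7+4, 20+0) = 20
r[4] = max(4+20, 7+8, 20+4, 21+0) = 24
r[5] = max(4+24, 7+20, 20+8, 21+4, 27+0) = 28
r[6] = max(4+28, 7+24, 20+20, 21+8, 27+4, 17+0) = 40
r[7] = max(4+40, 7+28, 20+24, …, 17+4, 44+0) = 44
r[8] = max(4+44, 7+40, 20+28, …, 44+4, 25+0) = 48
r[9] = max(4+48, 7+44, 20+40, …, 25+4, 55+0) = 60
r[10] = max(4+60, 7+48, 20+44, …, 55+4, 48+0) = 64
r[11] = max(4+64, 7+60, 20+48, …, 48+4, 56+0) = 68
Maximum revenue is $68.
Now minimize piece count subject to staying optimal: for each k, pieces[k] = 1 + min over i with p[i]+r[k−i]=r[k] of pieces[k−i].
pieces[8] = 2
pieces[9] = 3
pieces[10] = 2
pieces[11] = 3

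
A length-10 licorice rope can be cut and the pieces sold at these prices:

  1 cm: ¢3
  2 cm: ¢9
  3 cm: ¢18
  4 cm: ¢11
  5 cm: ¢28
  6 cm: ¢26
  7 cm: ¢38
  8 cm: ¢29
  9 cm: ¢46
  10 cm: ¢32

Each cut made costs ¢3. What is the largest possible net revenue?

53

Let net[k] be the best obtainable value from length k. For each k, try every first piece i and keep the best of price[i] + net[k−i] minus the 3 cut fee when i<k.
net[1] = 3
net[2] = max(3+3-3, 9+0) = 9
net[3] = max(3+9-3, 9+3-3, 18+0) = 18
net[4] = max(3+18-3, 9+9-3, 18+3-3, 11+0) = 18
net[5] = max(3+18-3, 9+18-3, 18+9-3, 11+3-3, 28+0) = 28
net[6] = max(3+28-3, 9+18-3, 18+18-3, 11+9-3, 28+3-3, 26+0) = 33
net[7] = max(3+33-3, 9+28-3, 18+18-3, …, 26+3-3, 38+0) = 38
net[8] = max(3+38-3, 9+33-3, 18+28-3, …, 38+3-3, 29+0) = 43
net[9] = max(3+43-3, 9+38-3, 18+33-3, …, 29+3-3, 46+0) = 48
net[10] = max(3+48-3, 9+43-3, 18+38-3, …, 46+3-3, 32+0) = 53
One optimal plan: pieces 7 + 3 (1 cut) → ¢56 − ¢3 = ¢53.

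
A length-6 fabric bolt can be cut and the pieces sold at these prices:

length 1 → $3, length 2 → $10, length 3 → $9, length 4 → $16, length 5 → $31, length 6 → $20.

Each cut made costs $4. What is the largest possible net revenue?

30

Let v[k] be the best obtainable value from length k. For each k, try every first piece i and keep the best of price[i] + v[k−i] minus the 4 cut fee when i<k.
v[1] = 3
v[2] = 10
v[3] = 9  (first piece 1, then v[2]=10)
v[4] = 16  (first piece 2, then v[2]=10)
v[5] = 31
v[6] = 30  (first piece 1, then v[5]=31)
One optimal plan: pieces 5 + 1 (1 cut) → $34 − $4 = $30.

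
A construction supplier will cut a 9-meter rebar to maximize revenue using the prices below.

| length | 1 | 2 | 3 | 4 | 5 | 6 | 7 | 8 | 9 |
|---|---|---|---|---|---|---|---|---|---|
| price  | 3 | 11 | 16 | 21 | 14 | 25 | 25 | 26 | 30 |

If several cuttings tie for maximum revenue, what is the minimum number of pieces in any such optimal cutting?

Build r[k] bottom-up: r[k] = max over allowed piece i of (p[i] + r[k−i]).
r[1] = 3
r[2] = max(3+3, 11+0) = 11
r[3] = max(3+11, 11+3, 16+0) = 16
r[4] = max(3+16, 11+11, 16+3, 21+0) = 22
r[5] = max(3+22, 11+16, 16+11, 21+3, 14+0) = 27
r[6] = max(3+27, 11+22, 16+16, 21+11, 14+3, 25+0) = 33
r[7] = max(3+33, 11+27, 16+22, …, 25+3, 25+0) = 38
r[8] = max(3+38, 11+33, 16+27, …, 25+3, 26+0) = 44
r[9] = max(3+44, 11+38, 16+33, …, 26+3, 30+0) = 49
Maximum revenue is ₹49.
Now minimize piece count subject to staying optimal: for each k, pieces[k] = 1 + min over i with p[i]+r[k−i]=r[k] of pieces[k−i].
pieces[6] = 3
pieces[7] = 3
pieces[8] = 4
pieces[9] = 4

4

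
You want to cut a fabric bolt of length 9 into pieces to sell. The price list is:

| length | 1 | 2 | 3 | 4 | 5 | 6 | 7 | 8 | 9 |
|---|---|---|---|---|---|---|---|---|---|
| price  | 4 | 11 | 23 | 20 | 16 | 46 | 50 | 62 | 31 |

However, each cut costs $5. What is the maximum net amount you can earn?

64

Let net[k] be the best obtainable value from length k. For each k, try every first piece i and keep the best of price[i] + net[k−i] minus the 5 cut fee when i<k.
net[1] = 4
net[2] = max(4+4-5, 11+0) = 11
net[3] = max(4+11-5, 11+4-5, 23+0) = 23
net[4] = max(4+23-5, 11+11-5, 23+4-5, 20+0) = 22
net[5] = max(4+22-5, 11+23-5, 23+11-5, 20+4-5, 16+0) = 29
net[6] = max(4+29-5, 11+22-5, 23+23-5, 20+11-5, 16+4-5, 46+0) = 46
net[7] = max(4+46-5, 11+29-5, 23+22-5, …, 46+4-5, 50+0) = 50
net[8] = max(4+50-5, 11+46-5, 23+29-5, …, 50+4-5, 62+0) = 62
net[9] = max(4+62-5, 11+50-5, 23+46-5, …, 62+4-5, 31+0) = 64
One optimal plan: pieces 6 + 3 (1 cut) → $69 − $5 = $64.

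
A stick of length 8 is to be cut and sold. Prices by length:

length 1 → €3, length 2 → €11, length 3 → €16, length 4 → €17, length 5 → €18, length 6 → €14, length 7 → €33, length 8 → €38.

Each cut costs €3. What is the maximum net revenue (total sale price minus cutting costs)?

38

Build v[k] bottom-up: v[k] = max over allowed piece i of (p[i] + v[k−i]) − 3 per cut.
v[1] = 3
v[2] = max(3+3-3, 11+0) = 11
v[3] = max(3+11-3, 11+3-3, 16+0) = 16
v[4] = max(3+16-3, 11+11-3, 16+3-3, 17+0) = 19
v[5] = max(3+19-3, 11+16-3, 16+11-3, 17+3-3, 18+0) = 24
v[6] = max(3+24-3, 11+19-3, 16+16-3, 17+11-3, 18+3-3, 14+0) = 29
v[7] = max(3+29-3, 11+24-3, 16+19-3, …, 14+3-3, 33+0) = 33
v[8] = max(3+33-3, 11+29-3, 16+24-3, …, 33+3-3, 38+0) = 38
Best is to make no cuts and sell whole for €38.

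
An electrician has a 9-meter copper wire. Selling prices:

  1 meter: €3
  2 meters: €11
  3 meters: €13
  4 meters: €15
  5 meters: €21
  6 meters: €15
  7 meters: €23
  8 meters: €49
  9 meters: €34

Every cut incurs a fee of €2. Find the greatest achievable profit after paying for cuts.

50

Build v[k] bottom-up: v[k] = max over allowed piece i of (p[i] + v[k−i]) − 2 per cut.
v[1] = 3
v[2] = max(3+3-2, 11+0) = 11
v[3] = max(3+11-2, 11+3-2, 13+0) = 13
v[4] = max(3+13-2, 11+11-2, 13+3-2, 15+0) = 20
v[5] = max(3+20-2, 11+13-2, 13+11-2, 15+3-2, 21+0) = 22
v[6] = max(3+22-2, 11+20-2, 13+13-2, 15+11-2, 21+3-2, 15+0) = 29
v[7] = max(3+29-2, 11+22-2, 13+20-2, …, 15+3-2, 23+0) = 31
v[8] = max(3+31-2, 11+29-2, 13+22-2, …, 23+3-2, 49+0) = 49
v[9] = max(3+49-2, 11+31-2, 13+29-2, …, 49+3-2, 34+0) = 50
One optimal plan: pieces 8 + 1 (1 cut) → €52 − €2 = €50.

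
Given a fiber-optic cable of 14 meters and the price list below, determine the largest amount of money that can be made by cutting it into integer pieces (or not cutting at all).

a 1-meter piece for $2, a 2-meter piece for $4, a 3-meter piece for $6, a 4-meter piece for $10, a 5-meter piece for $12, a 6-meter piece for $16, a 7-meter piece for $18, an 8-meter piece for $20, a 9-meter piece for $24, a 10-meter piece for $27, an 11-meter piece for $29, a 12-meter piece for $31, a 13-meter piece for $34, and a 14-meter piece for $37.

Build R[k] bottom-up: R[k] = max over allowed piece i of (p[i] + R[k−i]).
R[1] = 2
R[2] = 4  (first piece 1, then R[1]=2)
R[3] = 6  (first piece 1, then R[2]=4)
R[4] = 10
R[5] = 12  (first piece 1, then R[4]=10)
R[6] = 16
R[7] = 18  (first piece 1, then R[6]=16)
R[8] = 20  (first piece 1, then R[7]=18)
R[9] = 24
R[10] = 27
R[11] = 29  (first piece 1, then R[10]=27)
R[12] = 32  (first piece 6, then R[6]=16)
R[13] = 34  (first piece 1, then R[12]=32)
R[14] = 37  (first piece 4, then R[10]=27)
One optimal cutting: 10 + 4 → $27 + $10 = $37.

37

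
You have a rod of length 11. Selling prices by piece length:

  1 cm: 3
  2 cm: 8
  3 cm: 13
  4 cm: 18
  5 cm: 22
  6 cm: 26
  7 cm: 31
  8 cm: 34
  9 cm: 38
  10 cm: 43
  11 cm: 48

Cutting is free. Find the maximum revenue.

49

Let v[k] be the best obtainable value from length k. For each k, try every first piece i and keep the best of price[i] + v[k−i].
v[1] = 3
v[2] = max(3+3, 8+0) = 8
v[3] = max(3+8, 8+3, 13+0) = 13
v[4] = max(3+13, 8+8, 13+3, 18+0) = 18
v[5] = max(3+18, 8+13, 13+8, 18+3, 22+0) = 22
v[6] = max(3+22, 8+18, 13+13, 18+8, 22+3, 26+0) = 26
v[7] = max(3+26, 8+22, 13+18, …, 26+3, 31+0) = 31
v[8] = max(3+31, 8+26, 13+22, …, 31+3, 34+0) = 36
v[9] = max(3+36, 8+31, 13+26, …, 34+3, 38+0) = 40
v[10] = max(3+40, 8+36, 13+31, …, 38+3, 43+0) = 44
v[11] = max(3+44, 8+40, 13+36, …, 43+3, 48+0) = 49
One optimal cutting: 4 + 4 + 3 → 18 + 18 + 13 = 49.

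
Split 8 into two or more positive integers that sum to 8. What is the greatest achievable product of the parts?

18

Fill P[k] for k=2..8: at each k try every first piece i and multiply by the better of (k−i) uncut or P[k−i].
P[2] = 1·max(1,0) = 1·1 = 1
P[3] = 1·max(2,1) = 1·2 = 2
P[4] = 2·max(2,1) = 2·2 = 4
P[5] = 2·max(3,2) = 2·3 = 6
P[6] = 3·max(3,2) = 3·3 = 9
P[7] = 2·max(5,6) = 2·6 = 12
P[8] = 2·max(6,9) = 2·9 = 18
One optimal split: 3 + 3 + 2; product 3·3·2 = 18.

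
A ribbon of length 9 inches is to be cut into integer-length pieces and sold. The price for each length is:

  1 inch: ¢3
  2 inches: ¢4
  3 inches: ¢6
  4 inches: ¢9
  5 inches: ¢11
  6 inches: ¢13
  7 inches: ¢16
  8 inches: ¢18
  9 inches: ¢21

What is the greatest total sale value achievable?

27

Consider every possible first cut. R[k] is the best of p[i]+R[k−i] over all sellable i≤k.
R[1] = 3
R[2] = 6  (first piece 1, then R[1]=3)
R[3] = 9  (first piece 1, then R[2]=6)
R[4] = 12  (first piece 1, then R[3]=9)
R[5] = 15  (first piece 1, then R[4]=12)
R[6] = 18  (first piece 1, then R[5]=15)
R[7] = 21  (first piece 1, then R[6]=18)
R[8] = 24  (first piece 1, then R[7]=21)
R[9] = 27  (first piece 1, then R[8]=24)
One optimal cutting: 1 + 1 + 1 + 1 + 1 + 1 + 1 + 1 + 1 → ¢3 + ¢3 + ¢3 + ¢3 + ¢3 + ¢3 + ¢3 + ¢3 + ¢3 = ¢27.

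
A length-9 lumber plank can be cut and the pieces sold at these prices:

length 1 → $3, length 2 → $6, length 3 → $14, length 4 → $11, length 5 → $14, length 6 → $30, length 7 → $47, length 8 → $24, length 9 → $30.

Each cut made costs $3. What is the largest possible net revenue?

Consider every possible first cut. r[k] is the best of p[i]+r[k−i] over all sellable i≤k, charging 3 whenever i<k.
r[1] = 3
r[2] = 6
r[3] = 14
r[4] = 14  (first piece 1, then r[3]=14)
r[5] = 17  (first piece 2, then r[3]=14)
r[6] = 30
r[7] = 47
r[8] = 47  (first piece 1, then r[7]=47)
r[9] = 50  (first piece 2, then r[7]=47)
One optimal plan: pieces 7 + 2 (1 cut) → $53 − $3 = $50.

50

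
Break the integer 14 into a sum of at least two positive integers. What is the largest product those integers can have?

162

Fill m[k] for k=2..14: at each k try every first piece i and multiply by the better of (k−i) uncut or m[k−i].
m[2] = 1*max(1,0) = 1*1 = 1
m[3] = 1*max(2,1) = 1*2 = 2
m[4] = 2*max(2,1) = 2*2 = 4
m[5] = 2*max(3,2) = 2*3 = 6
m[6] = 3*max(3,2) = 3*3 = 9
m[7] = 2*max(5,6) = 2*6 = 12
m[8] = 2*max(6,9) = 2*9 = 18
m[9] = 3*max(6,9) = 3*9 = 27
m[10] = 2*max(8,18) = 2*18 = 36
m[11] = 2*max(9,27) = 2*27 = 54
m[12] = 3*max(9,27) = 3*27 = 81
m[13] = 2*max(11,54) = 2*54 = 108
m[14] = 2*max(12,81) = 2*81 = 162
One optimal split: 3 + 3 + 3 + 3 + 2; product 3*3*3*3*2 = 162.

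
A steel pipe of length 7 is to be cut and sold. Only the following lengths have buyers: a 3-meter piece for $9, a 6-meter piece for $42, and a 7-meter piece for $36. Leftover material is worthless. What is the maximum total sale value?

Consider every possible first cut. r[k] is the best of p[i]+r[k−i] over all sellable i≤k.
r[1] = 0
r[2] = 0
r[3] = 9
r[4] = 9
r[5] = 9
r[6] = 42
r[7] = 42
One optimal cutting: pieces 6 with 1 meter of scrap → $42.

42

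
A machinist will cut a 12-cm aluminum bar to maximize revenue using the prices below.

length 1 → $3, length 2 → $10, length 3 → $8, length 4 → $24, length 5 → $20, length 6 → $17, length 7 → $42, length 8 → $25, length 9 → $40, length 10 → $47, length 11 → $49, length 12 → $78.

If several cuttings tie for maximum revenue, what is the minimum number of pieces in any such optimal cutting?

Build r[k] bottom-up: r[k] = max over allowed piece i of (p[i] + r[k−i]).
r[1] = 3
r[2] = max(3+3, 10+0) = 10
r[3] = max(3+10, 10+3, 8+0) = 13
r[4] = max(3+13, 10+10, 8+3, 24+0) = 24
r[5] = max(3+24, 10+13, 8+10, 24+3, 20+0) = 27
r[6] = max(3+27, 10+24, 8+13, 24+10, 20+3, 17+0) = 34
r[7] = max(3+34, 10+27, 8+24, …, 17+3, 42+0) = 42
r[8] = max(3+42, 10+34, 8+27, …, 42+3, 25+0) = 48
r[9] = max(3+48, 10+42, 8+34, …, 25+3, 40+0) = 52
r[10] = max(3+52, 10+48, 8+42, …, 40+3, 47+0) = 58
r[11] = max(3+58, 10+52, 8+48, …, 47+3, 49+0) = 66
r[12] = max(3+66, 10+58, 8+52, …, 49+3, 78+0) = 78
Maximum revenue is $78.
Now minimize piece count subject to staying optimal: for each k, pieces[k] = 1 + min over i with p[i]+r[k−i]=r[k] of pieces[k−i].
pieces[9] = 2
pieces[10] = 3
pieces[11] = 2
pieces[12] = 1

1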